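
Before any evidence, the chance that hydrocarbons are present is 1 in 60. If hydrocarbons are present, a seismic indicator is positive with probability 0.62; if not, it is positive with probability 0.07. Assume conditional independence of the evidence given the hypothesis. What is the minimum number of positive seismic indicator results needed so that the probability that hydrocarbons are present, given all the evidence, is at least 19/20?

4

Prior odds = (1/60)/(59/60) = 1/59.
Likelihood ratio of a positive = 0.62/0.07 = 62/7.
Target posterior odds = 0.95/0.05 = 19.
Need (1/59) × (62/7)ⁿ ≥ 19, i.e. (62/7)ⁿ ≥ 1121.
(62/7)³ = 238328/343 falls short of 1121 but (62/7)⁴ = 14776336/2401 reaches it, so n = 4.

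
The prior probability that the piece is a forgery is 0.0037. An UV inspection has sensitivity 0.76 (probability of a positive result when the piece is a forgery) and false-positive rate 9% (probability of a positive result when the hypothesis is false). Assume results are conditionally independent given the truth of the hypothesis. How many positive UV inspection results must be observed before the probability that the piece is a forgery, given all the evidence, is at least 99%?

Prior odds: 0.0037 ÷ 0.9963 = 37/9963.
Likelihood ratio of a positive result = 0.76/0.09 = 76/9.
Target odds: 0.99 ÷ 0.01 = 99.
Need (37/9963) × (76/9)ⁿ ≥ 99, i.e. (76/9)ⁿ ≥ 986337/37.
(76/9)⁴ = 33362176/6561 falls short of 986337/37 but (76/9)⁵ ≈42939.3 reaches it, so n = 5.

5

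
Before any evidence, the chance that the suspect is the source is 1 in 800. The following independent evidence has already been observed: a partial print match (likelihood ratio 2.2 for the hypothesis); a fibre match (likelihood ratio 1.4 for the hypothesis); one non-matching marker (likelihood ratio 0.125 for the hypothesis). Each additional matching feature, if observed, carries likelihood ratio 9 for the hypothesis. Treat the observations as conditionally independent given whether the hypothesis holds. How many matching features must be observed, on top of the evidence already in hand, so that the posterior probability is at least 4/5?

5

Prior odds = 0.00125/0.99875 = 1/799.
Combined Bayes factor of the evidence already in hand = 2.2 × 1.4 × 0.125 = 0.385.
Odds after that evidence = (1/799) × 0.385 = 77/159800.
Target odds = 0.8/0.2 = 4.
Need 9ⁿ ≥ 4 ÷ (77/159800) = 639200/77.
9⁴ = 6561 falls short of 639200/77 but 9⁵ = 59049 reaches it, so n = 5.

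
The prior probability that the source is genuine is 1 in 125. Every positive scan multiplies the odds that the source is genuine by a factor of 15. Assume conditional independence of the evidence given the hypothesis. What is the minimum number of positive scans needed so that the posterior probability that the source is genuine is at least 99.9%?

5

Prior odds: 0.008 ÷ 0.992 = 1/124.
Likelihood ratio per positive scan = 15.
Target posterior odds = 0.999/0.001 = 999.
Need (1/124) × 15ⁿ ≥ 999, i.e. 15ⁿ ≥ 123876.
15⁴ = 50625 falls short of 123876 but 15⁵ = 759375 reaches it, so n = 5.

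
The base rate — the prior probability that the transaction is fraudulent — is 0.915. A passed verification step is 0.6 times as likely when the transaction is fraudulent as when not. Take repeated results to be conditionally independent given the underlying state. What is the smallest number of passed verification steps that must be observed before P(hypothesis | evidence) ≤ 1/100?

14

Prior odds: 0.915 ÷ 0.085 = 183/17.
Likelihood ratio per passed verification step = 0.6.
Target posterior odds = 0.01/0.99 = 1/99.
Require 0.6ⁿ ≤ 1/99 ÷ (183/17) = 17/18117.
0.6¹³ ≈0.00130607 is still above 17/18117 but 0.6¹⁴ ≈0.000783642 is at or below it, so n = 14.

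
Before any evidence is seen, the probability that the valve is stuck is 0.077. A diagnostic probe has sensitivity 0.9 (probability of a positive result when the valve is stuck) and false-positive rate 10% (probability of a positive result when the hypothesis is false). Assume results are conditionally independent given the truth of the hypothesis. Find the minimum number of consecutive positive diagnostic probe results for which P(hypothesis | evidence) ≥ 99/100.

4

Prior odds: 0.077 ÷ 0.923 = 77/923.
Likelihood ratio of a positive result = 0.9/0.1 = 9.
Target posterior odds = 0.99/0.01 = 99.
Need (77/923) × 9ⁿ ≥ 99, i.e. 9ⁿ ≥ 8307/7.
9³ = 729 falls short of 8307/7 but 9⁴ = 6561 reaches it, so n = 4.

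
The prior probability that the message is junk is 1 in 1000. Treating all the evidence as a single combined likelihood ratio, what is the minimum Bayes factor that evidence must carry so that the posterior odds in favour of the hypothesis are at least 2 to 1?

Prior odds = 0.001/0.999 = 1/999.
Target odds = 2.
Required Bayes factor = 2 ÷ (1/999) = 1998.

1998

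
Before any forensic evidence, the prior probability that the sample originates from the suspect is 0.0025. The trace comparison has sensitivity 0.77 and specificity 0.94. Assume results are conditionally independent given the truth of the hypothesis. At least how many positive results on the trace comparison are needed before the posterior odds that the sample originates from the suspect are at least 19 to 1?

4

Prior odds: 0.0025 ÷ 0.9975 = 1/399.
False-positive rate = 1 − 0.94 = 0.06; likelihood ratio of a positive = 0.77/0.06 = 77/6.
Target odds = 19.
Need (1/399) × (77/6)ⁿ ≥ 19, i.e. (77/6)ⁿ ≥ 7581.
(77/6)³ = 456533/216 falls short of 7581 but (77/6)⁴ = 35153041/1296 reaches it, so n = 4.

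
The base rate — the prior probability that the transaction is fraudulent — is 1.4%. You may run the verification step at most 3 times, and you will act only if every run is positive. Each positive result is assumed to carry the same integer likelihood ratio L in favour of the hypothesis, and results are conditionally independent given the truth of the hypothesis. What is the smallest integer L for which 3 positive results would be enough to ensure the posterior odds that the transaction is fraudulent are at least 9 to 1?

9

Prior odds = 0.014/0.986 = 7/493.
Target odds = 9.
Need L³ ≥ 9 ÷ (7/493) = 4437/7.
8³ = 512 < 4437/7 ≤ 729 = 9³, so L = 9.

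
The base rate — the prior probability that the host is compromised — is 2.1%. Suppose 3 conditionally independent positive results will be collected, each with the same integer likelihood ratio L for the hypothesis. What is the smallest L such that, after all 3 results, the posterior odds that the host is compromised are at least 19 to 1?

10

Prior odds = 0.021/0.979 = 21/979.
Target odds = 19.
Need L³ ≥ 19 ÷ (21/979) = 18601/21.
9³ = 729 < 18601/21 ≤ 1000 = 10³, so L = 10.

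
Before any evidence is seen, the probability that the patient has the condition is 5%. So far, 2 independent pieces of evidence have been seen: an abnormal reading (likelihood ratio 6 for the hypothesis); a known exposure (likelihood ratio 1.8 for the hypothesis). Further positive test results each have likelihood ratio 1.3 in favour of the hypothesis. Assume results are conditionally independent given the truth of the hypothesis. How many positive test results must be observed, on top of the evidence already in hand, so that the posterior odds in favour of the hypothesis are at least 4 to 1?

8

Prior odds = 0.05/0.95 = 1/19.
Combined Bayes factor of the evidence already in hand = 6 × 1.8 = 10.8.
Odds after that evidence = (1/19) × 10.8 = 54/95.
Target odds = 4.
Need 1.3ⁿ ≥ 4 ÷ (54/95) = 190/27.
1.3⁷ = 62748517/10000000 falls short of 190/27 but 1.3⁸ = 815730721/100000000 reaches it, so n = 8.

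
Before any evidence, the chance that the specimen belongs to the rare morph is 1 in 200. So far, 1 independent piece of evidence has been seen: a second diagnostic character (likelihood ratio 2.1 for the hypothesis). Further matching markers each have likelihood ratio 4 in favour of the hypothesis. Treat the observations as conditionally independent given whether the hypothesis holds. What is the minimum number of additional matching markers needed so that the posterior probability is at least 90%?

5

Prior odds = 0.005/0.995 = 1/199.
Bayes factor of the evidence already in hand = 2.1.
Odds after that evidence = (1/199) × 2.1 = 21/1990.
Target odds = 0.9/0.1 = 9.
Need 4ⁿ ≥ 9 ÷ (21/1990) = 5970/7.
4⁴ = 256 falls short of 5970/7 but 4⁵ = 1024 reaches it, so n = 5.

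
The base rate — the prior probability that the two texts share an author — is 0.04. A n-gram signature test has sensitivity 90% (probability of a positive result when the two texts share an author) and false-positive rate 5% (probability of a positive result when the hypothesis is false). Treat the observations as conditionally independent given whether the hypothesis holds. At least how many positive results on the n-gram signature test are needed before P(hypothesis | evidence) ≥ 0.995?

3

Prior odds = 0.04/0.96 = 1/24.
Likelihood ratio of a positive result = 0.9/0.05 = 18.
Target posterior odds = 0.995/0.005 = 199.
Need (1/24) × 18ⁿ ≥ 199, i.e. 18ⁿ ≥ 4776.
18² = 324 falls short of 4776 but 18³ = 5832 reaches it, so n = 3.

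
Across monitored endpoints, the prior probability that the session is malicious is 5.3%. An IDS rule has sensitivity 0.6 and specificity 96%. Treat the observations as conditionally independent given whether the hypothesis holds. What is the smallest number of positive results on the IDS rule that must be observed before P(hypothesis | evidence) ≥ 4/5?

Prior odds = 0.053/0.947 = 53/947.
False-positive rate = 1 − 0.96 = 0.04; likelihood ratio of a positive = 0.6/0.04 = 15.
Target odds: 0.8 ÷ 0.2 = 4.
Require 15ⁿ ≥ 4 ÷ (53/947) = 3788/53.
15¹ = 15 falls short of 3788/53 but 15² = 225 reaches it, so n = 2.

2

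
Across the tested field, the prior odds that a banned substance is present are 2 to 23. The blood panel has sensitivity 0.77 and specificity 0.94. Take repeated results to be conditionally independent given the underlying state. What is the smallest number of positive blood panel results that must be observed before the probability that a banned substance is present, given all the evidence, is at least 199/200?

Prior odds = 2/23.
False-positive rate = 1 − 0.94 = 0.06; likelihood ratio of a positive = 0.77/0.06 = 77/6.
Target posterior odds = 0.995/0.005 = 199.
Require (77/6)ⁿ ≥ 199 ÷ (2/23) = 2288.5.
(77/6)³ = 456533/216 falls short of 2288.5 but (77/6)⁴ = 35153041/1296 reaches it, so n = 4.

4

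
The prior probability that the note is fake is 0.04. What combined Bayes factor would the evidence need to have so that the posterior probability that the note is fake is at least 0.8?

Prior odds = 0.04/0.96 = 1/24.
Target odds = 0.8/0.2 = 4.
Required Bayes factor = 4 ÷ (1/24) = 96.

96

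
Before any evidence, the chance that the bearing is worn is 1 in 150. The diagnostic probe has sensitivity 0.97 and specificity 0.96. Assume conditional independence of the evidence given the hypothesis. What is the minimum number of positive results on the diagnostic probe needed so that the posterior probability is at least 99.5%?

4

Prior odds = (1/150)/(149/150) = 1/149.
False-positive rate = 1 − 0.96 = 0.04; likelihood ratio of a positive = 0.97/0.04 = 24.25.
Target odds: 0.995 ÷ 0.005 = 199.
Need (1/149) × 24.25ⁿ ≥ 199, i.e. 24.25ⁿ ≥ 29651.
24.25³ = 912673/64 falls short of 29651 but 24.25⁴ = 88529281/256 reaches it, so n = 4.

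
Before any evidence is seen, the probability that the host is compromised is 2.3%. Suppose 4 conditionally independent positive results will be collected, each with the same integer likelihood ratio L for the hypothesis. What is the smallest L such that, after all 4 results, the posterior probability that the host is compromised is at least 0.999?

15

Prior odds = 0.023/0.977 = 23/977.
Target odds = 0.999/0.001 = 999.
Need L⁴ ≥ 999 ÷ (23/977) = 976023/23.
14⁴ = 38416 < 976023/23 ≤ 50625 = 15⁴, so L = 15.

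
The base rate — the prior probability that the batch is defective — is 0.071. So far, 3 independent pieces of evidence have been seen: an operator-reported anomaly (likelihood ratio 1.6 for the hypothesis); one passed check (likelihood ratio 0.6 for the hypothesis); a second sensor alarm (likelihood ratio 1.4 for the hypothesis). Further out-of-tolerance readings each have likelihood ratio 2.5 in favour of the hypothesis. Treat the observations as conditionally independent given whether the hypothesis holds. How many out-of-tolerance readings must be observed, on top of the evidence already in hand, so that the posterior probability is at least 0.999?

Prior odds = 0.071/0.929 = 71/929.
Combined Bayes factor of the evidence already in hand = 1.6 × 0.6 × 1.4 = 1.344.
Odds after that evidence = (71/929) × 1.344 = 11928/116125.
Target odds = 0.999/0.001 = 999.
Need 2.5ⁿ ≥ 999 ÷ (11928/116125) = 38669625/3976.
2.5¹⁰ = 9765625/1024 falls short of 38669625/3976 but 2.5¹¹ = 48828125/2048 reaches it, so n = 11.

11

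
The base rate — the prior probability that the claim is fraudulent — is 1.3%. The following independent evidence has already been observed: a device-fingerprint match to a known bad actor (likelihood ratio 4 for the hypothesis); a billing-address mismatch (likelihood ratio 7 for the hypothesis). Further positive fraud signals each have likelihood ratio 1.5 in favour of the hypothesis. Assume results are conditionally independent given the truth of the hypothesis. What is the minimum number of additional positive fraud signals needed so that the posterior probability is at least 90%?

Prior odds = 0.013/0.987 = 13/987.
Combined Bayes factor of the evidence already in hand = 4 × 7 = 28.
Odds after that evidence = (13/987) × 28 = 52/141.
Target odds = 0.9/0.1 = 9.
Need 1.5ⁿ ≥ 9 ÷ (52/141) = 1269/52.
1.5⁷ = 17.0859375 falls short of 1269/52 but 1.5⁸ = 25.62890625 reaches it, so n = 8.

8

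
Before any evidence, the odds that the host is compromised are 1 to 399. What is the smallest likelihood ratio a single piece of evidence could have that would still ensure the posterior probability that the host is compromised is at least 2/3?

Prior odds = 1/399.
Target odds = (2/3)/(1/3) = 2.
Required Bayes factor = 2 ÷ (1/399) = 798.

798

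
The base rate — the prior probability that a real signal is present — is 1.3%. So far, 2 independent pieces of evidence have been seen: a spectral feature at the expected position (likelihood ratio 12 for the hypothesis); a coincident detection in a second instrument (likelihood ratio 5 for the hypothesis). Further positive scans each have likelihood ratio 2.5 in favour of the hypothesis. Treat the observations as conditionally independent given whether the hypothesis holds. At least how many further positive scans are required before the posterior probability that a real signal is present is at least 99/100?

6

Prior odds = 0.013/0.987 = 13/987.
Combined Bayes factor of the evidence already in hand = 12 × 5 = 60.
Odds after that evidence = (13/987) × 60 = 260/329.
Target odds = 0.99/0.01 = 99.
Need 2.5ⁿ ≥ 99 ÷ (260/329) = 32571/260.
2.5⁵ = 97.65625 falls short of 32571/260 but 2.5⁶ = 244.140625 reaches it, so n = 6.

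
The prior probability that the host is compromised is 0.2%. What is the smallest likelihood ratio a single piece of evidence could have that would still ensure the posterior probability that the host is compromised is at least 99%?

49401

Prior odds = 0.002/0.998 = 1/499.
Target odds = 0.99/0.01 = 99.
Required Bayes factor = 99 ÷ (1/499) = 49401.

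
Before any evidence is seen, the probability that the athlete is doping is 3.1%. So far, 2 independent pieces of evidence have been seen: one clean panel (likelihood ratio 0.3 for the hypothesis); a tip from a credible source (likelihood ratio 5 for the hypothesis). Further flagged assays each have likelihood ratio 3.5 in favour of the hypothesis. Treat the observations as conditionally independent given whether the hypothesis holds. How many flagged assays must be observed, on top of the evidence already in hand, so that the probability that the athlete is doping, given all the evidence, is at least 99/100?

7

Prior odds = 0.031/0.969 = 31/969.
Combined Bayes factor of the evidence already in hand = 0.3 × 5 = 1.5.
Odds after that evidence = (31/969) × 1.5 = 31/646.
Target odds = 0.99/0.01 = 99.
Need 3.5ⁿ ≥ 99 ÷ (31/646) = 63954/31.
3.5⁶ = 1838.265625 falls short of 63954/31 but 3.5⁷ = 823543/128 reaches it, so n = 7.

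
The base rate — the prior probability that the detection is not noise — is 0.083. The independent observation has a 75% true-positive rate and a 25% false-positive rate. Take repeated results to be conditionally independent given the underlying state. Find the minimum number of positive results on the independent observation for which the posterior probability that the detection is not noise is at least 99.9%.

9

Prior odds = 0.083/0.917 = 83/917.
Likelihood ratio of a positive result = 0.75/0.25 = 3.
Target odds: 0.999 ÷ 0.001 = 999.
Need (83/917) × 3ⁿ ≥ 999, i.e. 3ⁿ ≥ 916083/83.
3⁸ = 6561 falls short of 916083/83 but 3⁹ = 19683 reaches it, so n = 9.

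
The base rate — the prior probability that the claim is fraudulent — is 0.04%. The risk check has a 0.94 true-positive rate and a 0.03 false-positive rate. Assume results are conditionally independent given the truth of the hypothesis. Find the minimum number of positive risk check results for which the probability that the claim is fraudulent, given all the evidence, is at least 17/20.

3

Prior odds: 0.0004 ÷ 0.9996 = 1/2499.
Likelihood ratio of a positive result = 0.94/0.03 = 94/3.
Target posterior odds = 0.85/0.15 = 17/3.
Require (94/3)ⁿ ≥ 17/3 ÷ (1/2499) = 14161.
(94/3)² = 8836/9 falls short of 14161 but (94/3)³ = 830584/27 reaches it, so n = 3.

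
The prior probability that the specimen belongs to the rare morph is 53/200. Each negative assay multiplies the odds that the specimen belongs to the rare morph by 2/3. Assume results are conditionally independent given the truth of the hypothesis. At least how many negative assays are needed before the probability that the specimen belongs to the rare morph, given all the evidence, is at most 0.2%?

Prior odds: 0.265 ÷ 0.735 = 53/147.
Likelihood ratio per negative assay = 2/3.
Target odds: 0.002 ÷ 0.998 = 1/499.
Require (2/3)ⁿ ≤ 1/499 ÷ (53/147) = 147/26447.
(2/3)¹² = 4096/531441 is still above 147/26447 but (2/3)¹³ = 8192/1594323 is at or below it, so n = 13.

13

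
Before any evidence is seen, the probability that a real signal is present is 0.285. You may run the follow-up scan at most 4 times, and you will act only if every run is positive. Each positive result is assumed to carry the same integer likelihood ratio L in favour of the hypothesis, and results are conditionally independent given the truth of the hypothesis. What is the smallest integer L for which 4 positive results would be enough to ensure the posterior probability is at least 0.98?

Prior odds = 0.285/0.715 = 57/143.
Target odds = 0.98/0.02 = 49.
Need L⁴ ≥ 49 ÷ (57/143) = 7007/57.
3⁴ = 81 < 7007/57 ≤ 256 = 4⁴, so L = 4.

4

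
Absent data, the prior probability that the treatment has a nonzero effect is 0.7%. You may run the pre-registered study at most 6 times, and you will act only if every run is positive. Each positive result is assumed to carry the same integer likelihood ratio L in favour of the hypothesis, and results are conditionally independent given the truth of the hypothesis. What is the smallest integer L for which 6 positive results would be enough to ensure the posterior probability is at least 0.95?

Prior odds = 0.007/0.993 = 7/993.
Target odds = 0.95/0.05 = 19.
Need L⁶ ≥ 19 ÷ (7/993) = 18867/7.
3⁶ = 729 < 18867/7 ≤ 4096 = 4⁶, so L = 4.

4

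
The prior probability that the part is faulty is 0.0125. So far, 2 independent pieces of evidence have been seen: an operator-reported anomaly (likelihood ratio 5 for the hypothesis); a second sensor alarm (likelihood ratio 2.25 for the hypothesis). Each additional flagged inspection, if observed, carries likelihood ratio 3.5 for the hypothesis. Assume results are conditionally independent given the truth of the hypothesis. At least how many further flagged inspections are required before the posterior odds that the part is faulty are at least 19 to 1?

4

Prior odds = 0.0125/0.9875 = 1/79.
Combined Bayes factor of the evidence already in hand = 5 × 2.25 = 11.25.
Odds after that evidence = (1/79) × 11.25 = 45/316.
Target odds = 19.
Need 3.5ⁿ ≥ 19 ÷ (45/316) = 6004/45.
3.5³ = 42.875 falls short of 6004/45 but 3.5⁴ = 150.0625 reaches it, so n = 4.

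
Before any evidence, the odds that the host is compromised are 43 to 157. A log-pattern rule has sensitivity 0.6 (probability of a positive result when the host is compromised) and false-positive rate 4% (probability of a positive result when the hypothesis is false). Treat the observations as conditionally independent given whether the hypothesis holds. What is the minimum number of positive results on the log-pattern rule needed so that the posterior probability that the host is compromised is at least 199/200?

Prior odds = 43/157.
Likelihood ratio of a positive result = 0.6/0.04 = 15.
Target posterior odds = 0.995/0.005 = 199.
Require 15ⁿ ≥ 199 ÷ (43/157) = 31243/43.
15² = 225 falls short of 31243/43 but 15³ = 3375 reaches it, so n = 3.

3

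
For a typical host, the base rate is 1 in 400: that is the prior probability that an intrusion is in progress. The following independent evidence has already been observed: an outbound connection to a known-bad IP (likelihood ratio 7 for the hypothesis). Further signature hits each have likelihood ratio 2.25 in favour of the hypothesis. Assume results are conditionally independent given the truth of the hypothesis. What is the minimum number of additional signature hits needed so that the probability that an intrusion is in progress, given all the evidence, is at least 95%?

Prior odds = 0.0025/0.9975 = 1/399.
Bayes factor of the evidence already in hand = 7.
Odds after that evidence = (1/399) × 7 = 1/57.
Target odds = 0.95/0.05 = 19.
Need 2.25ⁿ ≥ 19 ÷ (1/57) = 1083.
2.25⁸ = 43046721/65536 falls short of 1083 but 2.25⁹ = 387420489/262144 reaches it, so n = 9.

9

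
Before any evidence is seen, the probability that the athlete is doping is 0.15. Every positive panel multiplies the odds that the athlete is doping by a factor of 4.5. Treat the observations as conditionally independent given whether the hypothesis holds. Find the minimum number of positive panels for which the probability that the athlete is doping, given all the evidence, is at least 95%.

4

Prior odds: 0.15 ÷ 0.85 = 3/17.
Likelihood ratio per positive panel = 4.5.
Target posterior odds = 0.95/0.05 = 19.
Require 4.5ⁿ ≥ 19 ÷ (3/17) = 323/3.
4.5³ = 91.125 falls short of 323/3 but 4.5⁴ = 410.0625 reaches it, so n = 4.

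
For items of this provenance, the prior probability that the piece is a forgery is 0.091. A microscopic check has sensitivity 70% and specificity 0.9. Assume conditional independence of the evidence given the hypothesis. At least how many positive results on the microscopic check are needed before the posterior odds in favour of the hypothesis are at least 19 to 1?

3

Prior odds = 0.091/0.909 = 91/909.
False-positive rate = 1 − 0.9 = 0.1; likelihood ratio of a positive = 0.7/0.1 = 7.
Target odds = 19.
Need (91/909) × 7ⁿ ≥ 19, i.e. 7ⁿ ≥ 17271/91.
7² = 49 falls short of 17271/91 but 7³ = 343 reaches it, so n = 3.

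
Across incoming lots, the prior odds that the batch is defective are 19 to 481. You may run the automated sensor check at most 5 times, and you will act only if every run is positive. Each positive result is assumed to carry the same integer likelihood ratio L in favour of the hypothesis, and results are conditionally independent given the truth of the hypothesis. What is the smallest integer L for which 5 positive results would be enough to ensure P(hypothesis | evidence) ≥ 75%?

3

Prior odds = 19/481.
Target odds = 0.75/0.25 = 3.
Need L⁵ ≥ 3 ÷ (19/481) = 1443/19.
2⁵ = 32 < 1443/19 ≤ 243 = 3⁵, so L = 3.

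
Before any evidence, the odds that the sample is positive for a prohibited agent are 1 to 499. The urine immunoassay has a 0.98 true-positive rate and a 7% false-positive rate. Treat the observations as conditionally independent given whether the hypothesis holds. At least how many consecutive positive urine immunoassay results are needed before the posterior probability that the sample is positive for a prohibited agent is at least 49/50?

4

Prior odds = 1/499.
Likelihood ratio of a positive result = 0.98/0.07 = 14.
Target posterior odds = 0.98/0.02 = 49.
Need (1/499) × 14ⁿ ≥ 49, i.e. 14ⁿ ≥ 24451.
14³ = 2744 falls short of 24451 but 14⁴ = 38416 reaches it, so n = 4.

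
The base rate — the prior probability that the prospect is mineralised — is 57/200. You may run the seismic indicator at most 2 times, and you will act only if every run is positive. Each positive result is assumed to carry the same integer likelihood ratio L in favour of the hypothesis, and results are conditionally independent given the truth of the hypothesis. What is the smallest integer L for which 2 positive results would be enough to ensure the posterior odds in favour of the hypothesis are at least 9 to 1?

5

Prior odds = 0.285/0.715 = 57/143.
Target odds = 9.
Need L² ≥ 9 ÷ (57/143) = 429/19.
4² = 16 < 429/19 ≤ 25 = 5², so L = 5.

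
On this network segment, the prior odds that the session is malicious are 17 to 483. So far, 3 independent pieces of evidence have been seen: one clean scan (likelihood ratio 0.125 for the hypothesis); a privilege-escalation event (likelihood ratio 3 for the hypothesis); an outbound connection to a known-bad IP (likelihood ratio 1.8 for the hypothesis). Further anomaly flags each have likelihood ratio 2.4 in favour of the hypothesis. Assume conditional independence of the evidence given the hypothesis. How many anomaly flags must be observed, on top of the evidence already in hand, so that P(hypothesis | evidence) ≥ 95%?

Prior odds = 17/483.
Combined Bayes factor of the evidence already in hand = 0.125 × 3 × 1.8 = 0.675.
Odds after that evidence = (17/483) × 0.675 = 153/6440.
Target odds = 0.95/0.05 = 19.
Need 2.4ⁿ ≥ 19 ÷ (153/6440) = 122360/153.
2.4⁷ = 35831808/78125 falls short of 122360/153 but 2.4⁸ = 429981696/390625 reaches it, so n = 8.

8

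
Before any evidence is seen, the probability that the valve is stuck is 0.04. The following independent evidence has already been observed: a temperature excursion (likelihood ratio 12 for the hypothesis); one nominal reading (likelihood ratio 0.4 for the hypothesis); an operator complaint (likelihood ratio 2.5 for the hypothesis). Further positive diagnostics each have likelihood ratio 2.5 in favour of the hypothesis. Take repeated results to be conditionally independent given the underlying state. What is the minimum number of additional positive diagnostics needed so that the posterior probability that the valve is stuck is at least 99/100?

Prior odds = 0.04/0.96 = 1/24.
Combined Bayes factor of the evidence already in hand = 12 × 0.4 × 2.5 = 12.
Odds after that evidence = (1/24) × 12 = 0.5.
Target odds = 0.99/0.01 = 99.
Need 2.5ⁿ ≥ 99 ÷ 0.5 = 198.
2.5⁵ = 97.65625 falls short of 198 but 2.5⁶ = 244.140625 reaches it, so n = 6.

6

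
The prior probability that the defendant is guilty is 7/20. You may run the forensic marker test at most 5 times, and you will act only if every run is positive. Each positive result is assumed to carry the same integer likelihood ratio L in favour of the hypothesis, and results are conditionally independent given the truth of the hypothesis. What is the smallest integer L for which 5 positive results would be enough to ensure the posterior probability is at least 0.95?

3

Prior odds = 0.35/0.65 = 7/13.
Target odds = 0.95/0.05 = 19.
Need L⁵ ≥ 19 ÷ (7/13) = 247/7.
2⁵ = 32 < 247/7 ≤ 243 = 3⁵, so L = 3.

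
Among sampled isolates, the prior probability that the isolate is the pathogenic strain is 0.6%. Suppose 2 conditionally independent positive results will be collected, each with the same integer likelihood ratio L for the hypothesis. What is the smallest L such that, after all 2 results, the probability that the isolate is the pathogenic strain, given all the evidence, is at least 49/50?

91

Prior odds = 0.006/0.994 = 3/497.
Target odds = 0.98/0.02 = 49.
Need L² ≥ 49 ÷ (3/497) = 24353/3.
90² = 8100 < 24353/3 ≤ 8281 = 91², so L = 91.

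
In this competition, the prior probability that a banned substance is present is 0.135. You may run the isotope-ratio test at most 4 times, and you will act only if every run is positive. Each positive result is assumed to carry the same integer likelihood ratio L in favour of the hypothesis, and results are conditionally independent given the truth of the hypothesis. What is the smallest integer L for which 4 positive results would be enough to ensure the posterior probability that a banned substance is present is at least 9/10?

3

Prior odds = 0.135/0.865 = 27/173.
Target odds = 0.9/0.1 = 9.
Need L⁴ ≥ 9 ÷ (27/173) = 173/3.
2⁴ = 16 < 173/3 ≤ 81 = 3⁴, so L = 3.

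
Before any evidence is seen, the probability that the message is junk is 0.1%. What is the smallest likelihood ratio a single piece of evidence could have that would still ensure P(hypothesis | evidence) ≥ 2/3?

1998

Prior odds = 0.001/0.999 = 1/999.
Target odds = (2/3)/(1/3) = 2.
Required Bayes factor = 2 ÷ (1/999) = 1998.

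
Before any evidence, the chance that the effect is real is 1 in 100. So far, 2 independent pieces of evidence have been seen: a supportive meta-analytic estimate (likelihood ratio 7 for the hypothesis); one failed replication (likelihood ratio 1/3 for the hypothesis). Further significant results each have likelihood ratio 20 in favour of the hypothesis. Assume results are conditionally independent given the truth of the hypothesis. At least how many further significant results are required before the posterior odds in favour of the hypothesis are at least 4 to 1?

Prior odds = 0.01/0.99 = 1/99.
Combined Bayes factor of the evidence already in hand = 7 × (1/3) = 7/3.
Odds after that evidence = (1/99) × 7/3 = 7/297.
Target odds = 4.
Need 20ⁿ ≥ 4 ÷ (7/297) = 1188/7.
20¹ = 20 falls short of 1188/7 but 20² = 400 reaches it, so n = 2.

2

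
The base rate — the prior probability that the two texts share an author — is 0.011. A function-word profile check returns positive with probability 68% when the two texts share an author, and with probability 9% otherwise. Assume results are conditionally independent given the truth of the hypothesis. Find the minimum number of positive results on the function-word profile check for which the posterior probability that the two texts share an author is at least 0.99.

Prior odds = 0.011/0.989 = 11/989.
Likelihood ratio of a positive result = 0.68/0.09 = 68/9.
Target posterior odds = 0.99/0.01 = 99.
Need (11/989) × (68/9)ⁿ ≥ 99, i.e. (68/9)ⁿ ≥ 8901.
(68/9)⁴ = 21381376/6561 falls short of 8901 but (68/9)⁵ ≈24622.5 reaches it, so n = 5.

5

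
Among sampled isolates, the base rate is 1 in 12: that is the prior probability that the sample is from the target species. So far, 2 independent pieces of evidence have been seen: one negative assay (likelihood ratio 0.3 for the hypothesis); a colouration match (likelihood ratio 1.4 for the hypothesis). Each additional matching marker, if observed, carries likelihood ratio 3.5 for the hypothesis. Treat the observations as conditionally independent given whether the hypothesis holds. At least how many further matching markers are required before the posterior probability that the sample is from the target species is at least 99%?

7

Prior odds = (1/12)/(11/12) = 1/11.
Combined Bayes factor of the evidence already in hand = 0.3 × 1.4 = 0.42.
Odds after that evidence = (1/11) × 0.42 = 21/550.
Target odds = 0.99/0.01 = 99.
Need 3.5ⁿ ≥ 99 ÷ (21/550) = 18150/7.
3.5⁶ = 1838.265625 falls short of 18150/7 but 3.5⁷ = 823543/128 reaches it, so n = 7.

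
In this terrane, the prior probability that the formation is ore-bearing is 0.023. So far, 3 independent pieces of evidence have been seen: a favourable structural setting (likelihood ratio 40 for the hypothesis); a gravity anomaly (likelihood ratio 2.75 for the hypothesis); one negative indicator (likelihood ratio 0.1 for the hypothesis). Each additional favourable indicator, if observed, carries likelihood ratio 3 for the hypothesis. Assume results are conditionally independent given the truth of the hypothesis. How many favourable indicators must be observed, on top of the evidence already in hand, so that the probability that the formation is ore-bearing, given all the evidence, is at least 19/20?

Prior odds = 0.023/0.977 = 23/977.
Combined Bayes factor of the evidence already in hand = 40 × 2.75 × 0.1 = 11.
Odds after that evidence = (23/977) × 11 = 253/977.
Target odds = 0.95/0.05 = 19.
Need 3ⁿ ≥ 19 ÷ (253/977) = 18563/253.
3³ = 27 falls short of 18563/253 but 3⁴ = 81 reaches it, so n = 4.

4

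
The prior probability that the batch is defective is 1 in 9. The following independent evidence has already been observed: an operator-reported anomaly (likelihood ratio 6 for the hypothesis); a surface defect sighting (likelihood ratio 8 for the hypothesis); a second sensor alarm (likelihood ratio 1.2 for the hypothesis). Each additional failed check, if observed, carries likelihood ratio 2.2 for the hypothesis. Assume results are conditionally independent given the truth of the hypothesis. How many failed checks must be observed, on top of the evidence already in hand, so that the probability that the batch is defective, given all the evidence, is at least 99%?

Prior odds = (1/9)/(8/9) = 0.125.
Combined Bayes factor of the evidence already in hand = 6 × 8 × 1.2 = 57.6.
Odds after that evidence = 0.125 × 57.6 = 7.2.
Target odds = 0.99/0.01 = 99.
Need 2.2ⁿ ≥ 99 ÷ 7.2 = 13.75.
2.2³ = 10.648 falls short of 13.75 but 2.2⁴ = 23.4256 reaches it, so n = 4.

4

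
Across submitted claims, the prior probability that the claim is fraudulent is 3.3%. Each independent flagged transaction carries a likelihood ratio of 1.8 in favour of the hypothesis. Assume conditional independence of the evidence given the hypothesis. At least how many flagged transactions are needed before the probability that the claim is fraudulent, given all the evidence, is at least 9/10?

Prior odds = 0.033/0.967 = 33/967.
Likelihood ratio per flagged transaction = 1.8.
Target odds: 0.9 ÷ 0.1 = 9.
Require 1.8ⁿ ≥ 9 ÷ (33/967) = 2901/11.
1.8⁹ = 387420489/1953125 falls short of 2901/11 but 1.8¹⁰ ≈357.047 reaches it, so n = 10.

10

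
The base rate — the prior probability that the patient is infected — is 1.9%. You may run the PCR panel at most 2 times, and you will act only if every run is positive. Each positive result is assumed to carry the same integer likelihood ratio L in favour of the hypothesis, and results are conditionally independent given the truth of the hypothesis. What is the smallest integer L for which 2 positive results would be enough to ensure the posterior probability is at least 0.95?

Prior odds = 0.019/0.981 = 19/981.
Target odds = 0.95/0.05 = 19.
Need L² ≥ 19 ÷ (19/981) = 981.
31² = 961 < 981 ≤ 1024 = 32², so L = 32.

32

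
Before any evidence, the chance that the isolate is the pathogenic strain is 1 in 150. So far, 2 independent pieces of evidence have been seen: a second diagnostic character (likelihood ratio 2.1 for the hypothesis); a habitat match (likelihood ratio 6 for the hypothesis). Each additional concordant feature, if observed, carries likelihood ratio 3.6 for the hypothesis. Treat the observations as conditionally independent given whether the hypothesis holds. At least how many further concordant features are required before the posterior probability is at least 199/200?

Prior odds = (1/150)/(149/150) = 1/149.
Combined Bayes factor of the evidence already in hand = 2.1 × 6 = 12.6.
Odds after that evidence = (1/149) × 12.6 = 63/745.
Target odds = 0.995/0.005 = 199.
Need 3.6ⁿ ≥ 199 ÷ (63/745) = 148255/63.
3.6⁶ = 34012224/15625 falls short of 148255/63 but 3.6⁷ = 612220032/78125 reaches it, so n = 7.

7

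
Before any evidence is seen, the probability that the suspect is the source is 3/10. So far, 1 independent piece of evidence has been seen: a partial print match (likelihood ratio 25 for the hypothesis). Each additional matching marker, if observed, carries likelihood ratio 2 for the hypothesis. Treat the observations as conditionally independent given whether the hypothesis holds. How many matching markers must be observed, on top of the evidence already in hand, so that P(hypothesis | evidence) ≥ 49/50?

Prior odds = 0.3/0.7 = 3/7.
Bayes factor of the evidence already in hand = 25.
Odds after that evidence = (3/7) × 25 = 75/7.
Target odds = 0.98/0.02 = 49.
Need 2ⁿ ≥ 49 ÷ (75/7) = 343/75.
2² = 4 falls short of 343/75 but 2³ = 8 reaches it, so n = 3.

3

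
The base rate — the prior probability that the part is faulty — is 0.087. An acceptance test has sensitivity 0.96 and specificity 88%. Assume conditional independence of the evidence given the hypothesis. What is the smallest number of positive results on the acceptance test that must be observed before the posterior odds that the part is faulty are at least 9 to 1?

3

Prior odds = 0.087/0.913 = 87/913.
False-positive rate = 1 − 0.88 = 0.12; likelihood ratio of a positive = 0.96/0.12 = 8.
Target odds = 9.
Need (87/913) × 8ⁿ ≥ 9, i.e. 8ⁿ ≥ 2739/29.
8² = 64 falls short of 2739/29 but 8³ = 512 reaches it, so n = 3.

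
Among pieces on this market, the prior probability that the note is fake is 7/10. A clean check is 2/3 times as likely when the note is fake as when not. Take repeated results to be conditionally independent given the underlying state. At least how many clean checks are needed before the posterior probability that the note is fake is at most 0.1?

Prior odds: 0.7 ÷ 0.3 = 7/3.
Likelihood ratio per clean check = 2/3.
Target posterior odds = 0.1/0.9 = 1/9.
Need (7/3) × (2/3)ⁿ ≤ 1/9, i.e. (2/3)ⁿ ≤ 1/21.
(2/3)⁷ = 128/2187 is still above 1/21 but (2/3)⁸ = 256/6561 is at or below it, so n = 8.

8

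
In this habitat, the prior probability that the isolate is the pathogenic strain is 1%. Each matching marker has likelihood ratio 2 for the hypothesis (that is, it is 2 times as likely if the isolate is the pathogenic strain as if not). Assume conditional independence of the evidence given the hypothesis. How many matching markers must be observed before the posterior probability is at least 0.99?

Prior odds: 0.01 ÷ 0.99 = 1/99.
Likelihood ratio per matching marker = 2.
Target odds: 0.99 ÷ 0.01 = 99.
Need (1/99) × 2ⁿ ≥ 99, i.e. 2ⁿ ≥ 9801.
2¹³ = 8192 falls short of 9801 but 2¹⁴ = 16384 reaches it, so n = 14.

14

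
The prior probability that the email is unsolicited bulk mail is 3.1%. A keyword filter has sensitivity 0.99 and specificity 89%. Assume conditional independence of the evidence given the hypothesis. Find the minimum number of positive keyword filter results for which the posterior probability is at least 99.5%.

4

Prior odds = 0.031/0.969 = 31/969.
False-positive rate = 1 − 0.89 = 0.11; likelihood ratio of a positive = 0.99/0.11 = 9.
Target odds: 0.995 ÷ 0.005 = 199.
Need (31/969) × 9ⁿ ≥ 199, i.e. 9ⁿ ≥ 192831/31.
9³ = 729 falls short of 192831/31 but 9⁴ = 6561 reaches it, so n = 4.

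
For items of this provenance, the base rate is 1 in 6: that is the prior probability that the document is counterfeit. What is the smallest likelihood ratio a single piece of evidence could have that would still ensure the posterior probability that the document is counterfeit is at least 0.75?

15

Prior odds = (1/6)/(5/6) = 0.2.
Target odds = 0.75/0.25 = 3.
Required Bayes factor = 3 ÷ 0.2 = 15.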